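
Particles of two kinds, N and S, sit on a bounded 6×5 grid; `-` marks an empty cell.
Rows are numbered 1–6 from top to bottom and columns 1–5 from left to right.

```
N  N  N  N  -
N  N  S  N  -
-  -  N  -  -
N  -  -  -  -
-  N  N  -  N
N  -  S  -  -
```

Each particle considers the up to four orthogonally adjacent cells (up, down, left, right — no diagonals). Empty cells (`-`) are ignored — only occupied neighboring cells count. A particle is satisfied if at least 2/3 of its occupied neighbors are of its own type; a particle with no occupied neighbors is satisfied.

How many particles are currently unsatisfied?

5

Row 1: (1,1)N 2/2 ok · (1,2)N 3/3 ok · (1,3)N 2/3 ok · (1,4)N 2/2 ok
Row 2: (2,1)N 2/2 ok · (2,2)N 2/3 ok · (2,3)S 0/4 unhappy · (2,4)N 1/2 unhappy
Row 3: (3,3)N 0/1 unhappy
Row 4: (4,1)N 0/0 ok
Row 5: (5,2)N 1/1 ok · (5,3)N 1/2 unhappy · (5,5)N 0/0 ok
Row 6: (6,1)N 0/0 ok · (6,3)S 0/1 unhappy
Unsatisfied: (2,3), (2,4), (3,3), (5,3), (6,3) — 5 in total.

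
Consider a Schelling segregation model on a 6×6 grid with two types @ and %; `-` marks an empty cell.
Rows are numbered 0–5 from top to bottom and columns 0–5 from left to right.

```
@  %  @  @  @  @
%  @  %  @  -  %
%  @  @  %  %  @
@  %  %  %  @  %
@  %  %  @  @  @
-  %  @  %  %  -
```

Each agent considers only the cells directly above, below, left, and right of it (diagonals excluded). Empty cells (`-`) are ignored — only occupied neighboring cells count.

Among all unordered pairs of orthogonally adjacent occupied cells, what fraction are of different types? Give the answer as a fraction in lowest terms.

Scan each occupied cell's neighbors to the right and below so each pair is counted once.
From row 0: 6 unlike of 10 pairs (running 6/10).
From row 1: 6 unlike of 8 pairs (running 12/18).
From row 2: 8 unlike of 11 pairs (running 20/29).
From row 3: 5 unlike of 11 pairs (running 25/40).
From row 4: 5 unlike of 9 pairs (running 30/49).
From row 5: 2 unlike of 3 pairs (running 32/52).
Total adjacent occupied pairs: 52; unlike-type pairs: 32.
32/52 reduces to 8/13.

8/13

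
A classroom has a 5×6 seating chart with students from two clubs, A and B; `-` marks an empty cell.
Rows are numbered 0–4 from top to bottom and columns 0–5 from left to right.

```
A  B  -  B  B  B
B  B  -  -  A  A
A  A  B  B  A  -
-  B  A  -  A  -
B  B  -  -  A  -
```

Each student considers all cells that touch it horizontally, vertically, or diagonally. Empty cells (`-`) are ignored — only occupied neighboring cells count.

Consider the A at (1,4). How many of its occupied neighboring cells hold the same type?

2

Occupied neighbors of (1,4): (0,3)=B, (0,4)=B, (0,5)=B, (1,5)=A, (2,3)=B, (2,4)=A.
Same type (A): 2 of 6.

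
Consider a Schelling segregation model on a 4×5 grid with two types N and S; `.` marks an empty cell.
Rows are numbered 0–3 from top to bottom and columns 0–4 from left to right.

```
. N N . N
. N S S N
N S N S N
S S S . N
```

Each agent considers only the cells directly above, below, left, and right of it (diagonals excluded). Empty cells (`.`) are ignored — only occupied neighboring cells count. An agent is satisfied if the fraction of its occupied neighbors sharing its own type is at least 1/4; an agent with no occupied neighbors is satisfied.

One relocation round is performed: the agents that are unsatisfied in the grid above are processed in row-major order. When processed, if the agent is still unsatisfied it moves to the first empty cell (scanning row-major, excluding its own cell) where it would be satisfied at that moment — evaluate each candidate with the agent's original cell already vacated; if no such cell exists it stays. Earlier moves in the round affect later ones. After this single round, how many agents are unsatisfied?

Initially unsatisfied (in order): (2,0), (2,2).
  (2,0) → (0,0).
  (2,2) → (0,3).
Resulting grid:
N N N N N
. N S S N
. S . S N
S S S . N
All satisfied now.

0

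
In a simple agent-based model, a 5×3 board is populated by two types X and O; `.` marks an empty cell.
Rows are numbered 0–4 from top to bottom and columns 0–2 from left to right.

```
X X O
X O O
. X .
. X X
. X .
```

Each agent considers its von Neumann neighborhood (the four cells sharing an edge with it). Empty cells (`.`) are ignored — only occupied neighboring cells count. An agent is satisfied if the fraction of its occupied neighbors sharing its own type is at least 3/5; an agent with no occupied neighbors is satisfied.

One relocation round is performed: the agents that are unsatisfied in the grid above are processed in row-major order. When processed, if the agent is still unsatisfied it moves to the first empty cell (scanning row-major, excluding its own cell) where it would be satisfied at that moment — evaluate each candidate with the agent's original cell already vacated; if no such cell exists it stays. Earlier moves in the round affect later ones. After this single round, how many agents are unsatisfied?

1

Initially unsatisfied (in order): (0,1), (0,2), (1,0), (1,1), (2,1).
  (0,1) → (2,0).
  (0,2): now satisfied by earlier moves; stays.
  (1,0): now satisfied by earlier moves; stays.
  (1,1): no empty cell satisfies it; stays.
  (2,1): now satisfied by earlier moves; stays.
Resulting grid:
X . O
X O O
X X .
. X X
. X .
Unsatisfied now: (1,1).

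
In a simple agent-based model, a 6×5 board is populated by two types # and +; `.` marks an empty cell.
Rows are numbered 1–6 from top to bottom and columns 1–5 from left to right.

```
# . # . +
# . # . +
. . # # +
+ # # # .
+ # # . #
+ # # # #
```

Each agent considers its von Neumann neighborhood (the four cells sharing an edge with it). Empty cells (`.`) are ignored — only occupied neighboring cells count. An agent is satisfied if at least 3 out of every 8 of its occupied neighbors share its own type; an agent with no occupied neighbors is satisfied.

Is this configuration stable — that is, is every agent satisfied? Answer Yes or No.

Yes

(1,1)# 1/1 ok
(1,3)# 1/1 ok
(1,5)+ 1/1 ok
(2,1)# 1/1 ok
(2,3)# 2/2 ok
(2,5)+ 2/2 ok
(3,3)# 3/3 ok
(3,4)# 2/3 ok
(3,5)+ 1/2 ok
(4,1)+ 1/2 ok
(4,2)# 2/3 ok
(4,3)# 4/4 ok
(4,4)# 2/2 ok
(5,1)+ 2/3 ok
(5,2)# 3/4 ok
(5,3)# 3/3 ok
(5,5)# 1/1 ok
(6,1)+ 1/2 ok
(6,2)# 2/3 ok
(6,3)# 3/3 ok
(6,4)# 2/2 ok
(6,5)# 2/2 ok
All meet the threshold, so the configuration is stable.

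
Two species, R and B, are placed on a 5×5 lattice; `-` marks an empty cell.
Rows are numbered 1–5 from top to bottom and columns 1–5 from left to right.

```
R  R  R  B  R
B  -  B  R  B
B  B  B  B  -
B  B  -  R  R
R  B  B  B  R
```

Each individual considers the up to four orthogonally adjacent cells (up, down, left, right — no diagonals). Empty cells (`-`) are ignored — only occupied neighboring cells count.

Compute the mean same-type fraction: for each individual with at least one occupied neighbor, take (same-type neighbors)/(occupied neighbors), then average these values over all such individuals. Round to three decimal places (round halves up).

(1,1)R 1/2
(1,2)R 2/2
(1,3)R 1/3
(1,4)B 0/3
(1,5)R 0/2
(2,1)B 1/2
(2,3)B 1/3
(2,4)R 0/4
(2,5)B 0/2
(3,1)B 3/3
(3,2)B 3/3
(3,3)B 3/3
(3,4)B 1/3
(4,1)B 2/3
(4,2)B 3/3
(4,4)R 1/3
(4,5)R 2/2
(5,1)R 0/2
(5,2)B 2/3
(5,3)B 2/2
(5,4)B 1/3
(5,5)R 1/2
Sum over 22 individuals: 1/2 + 2/2 + 1/3 + 0/3 + 0/2 + 1/2 + 1/3 + 0/4 + 0/2 + 3/3 + 3/3 + 3/3 + 1/3 + 2/3 + 3/3 + 1/3 + 2/2 + 0/2 + 2/3 + 2/2 + 1/3 + 1/2 = 23/2; mean = 23/2 ÷ 22 = 23/44 = 0.522727… → 0.523.

0.523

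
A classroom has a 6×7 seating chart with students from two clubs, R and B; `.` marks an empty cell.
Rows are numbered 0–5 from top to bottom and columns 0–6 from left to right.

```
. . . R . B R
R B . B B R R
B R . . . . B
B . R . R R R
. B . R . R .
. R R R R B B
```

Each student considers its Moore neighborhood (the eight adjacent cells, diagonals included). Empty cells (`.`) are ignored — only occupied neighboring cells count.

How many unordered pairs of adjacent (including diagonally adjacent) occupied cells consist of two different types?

21

Scan each occupied cell's neighbors to the right and below (and the two forward diagonals) so each pair is counted once.
Row 0: R(0,3)–B(1,3)≠ R(0,3)–B(1,4)≠ B(0,5)–R(0,6)≠ B(0,5)–R(1,5)≠ B(0,5)–R(1,6)≠ B(0,5)–B(1,4)= R(0,6)–R(1,6)= R(0,6)–R(1,5)=  → 5/8 unlike.
Row 1: R(1,0)–B(1,1)≠ R(1,0)–B(2,0)≠ R(1,0)–R(2,1)= B(1,1)–R(2,1)≠ B(1,1)–B(2,0)= B(1,3)–B(1,4)= B(1,4)–R(1,5)≠ R(1,5)–R(1,6)= R(1,5)–B(2,6)≠ R(1,6)–B(2,6)≠  → 6/10 unlike.
Row 2: B(2,0)–R(2,1)≠ B(2,0)–B(3,0)= R(2,1)–R(3,2)= R(2,1)–B(3,0)≠ B(2,6)–R(3,6)≠ B(2,6)–R(3,5)≠  → 4/6 unlike.
Row 3: B(3,0)–B(4,1)= R(3,2)–R(4,3)= R(3,2)–B(4,1)≠ R(3,4)–R(3,5)= R(3,4)–R(4,5)= R(3,4)–R(4,3)= R(3,5)–R(3,6)= R(3,5)–R(4,5)= R(3,6)–R(4,5)=  → 1/9 unlike.
Row 4: B(4,1)–R(5,1)≠ B(4,1)–R(5,2)≠ R(4,3)–R(5,3)= R(4,3)–R(5,4)= R(4,3)–R(5,2)= R(4,5)–B(5,5)≠ R(4,5)–B(5,6)≠ R(4,5)–R(5,4)=  → 4/8 unlike.
Row 5: R(5,1)–R(5,2)= R(5,2)–R(5,3)= R(5,3)–R(5,4)= R(5,4)–B(5,5)≠ B(5,5)–B(5,6)=  → 1/5 unlike.
Total adjacent occupied pairs: 46; unlike-type pairs: 21.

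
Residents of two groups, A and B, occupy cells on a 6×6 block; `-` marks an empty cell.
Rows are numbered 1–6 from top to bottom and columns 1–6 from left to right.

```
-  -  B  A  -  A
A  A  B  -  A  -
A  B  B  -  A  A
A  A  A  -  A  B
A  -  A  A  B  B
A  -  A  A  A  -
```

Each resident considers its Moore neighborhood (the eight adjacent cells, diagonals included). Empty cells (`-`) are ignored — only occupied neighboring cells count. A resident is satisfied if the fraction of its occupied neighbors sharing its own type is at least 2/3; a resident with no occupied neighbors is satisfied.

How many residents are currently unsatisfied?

(1,3)B 1/3 unhappy
(1,4)A 1/3 unhappy
(1,6)A 1/1 ok
(2,1)A 2/3 ok
(2,2)A 2/6 unhappy
(2,3)B 3/5 unhappy
(2,5)A 4/4 ok
(3,1)A 4/5 ok
(3,2)B 2/8 unhappy
(3,3)B 2/5 unhappy
(3,5)A 3/4 ok
(3,6)A 3/4 ok
(4,1)A 3/4 ok
(4,2)A 5/7 ok
(4,3)A 3/5 unhappy
(4,5)A 3/6 unhappy
(4,6)B 2/5 unhappy
(5,1)A 3/3 ok
(5,3)A 5/5 ok
(5,4)A 6/7 ok
(5,5)B 2/6 unhappy
(5,6)B 2/4 unhappy
(6,1)A 1/1 ok
(6,3)A 3/3 ok
(6,4)A 4/5 ok
(6,5)A 2/4 unhappy
Unsatisfied: (1,3), (1,4), (2,2), (2,3), (3,2), (3,3), (4,3), (4,5), (4,6), (5,5), (5,6), (6,5) — 12 in total.

12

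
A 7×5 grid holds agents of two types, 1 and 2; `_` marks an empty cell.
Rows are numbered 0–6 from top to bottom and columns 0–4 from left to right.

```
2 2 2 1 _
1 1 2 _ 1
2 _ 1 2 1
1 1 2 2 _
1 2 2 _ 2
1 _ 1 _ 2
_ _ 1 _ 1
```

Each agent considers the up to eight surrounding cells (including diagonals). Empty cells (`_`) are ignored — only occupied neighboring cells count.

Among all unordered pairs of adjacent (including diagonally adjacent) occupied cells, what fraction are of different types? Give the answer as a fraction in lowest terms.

7/13

Scan each occupied cell's neighbors to the right and below (and the two forward diagonals) so each pair is counted once.
From row 0: 7 unlike of 12 pairs (running 7/12).
From row 1: 5 unlike of 9 pairs (running 12/21).
From row 2: 7 unlike of 10 pairs (running 19/31).
From row 3: 4 unlike of 12 pairs (running 23/43).
From row 4: 4 unlike of 7 pairs (running 27/50).
From row 5: 1 unlike of 2 pairs (running 28/52).
Total adjacent occupied pairs: 52; unlike-type pairs: 28.
28/52 reduces to 7/13.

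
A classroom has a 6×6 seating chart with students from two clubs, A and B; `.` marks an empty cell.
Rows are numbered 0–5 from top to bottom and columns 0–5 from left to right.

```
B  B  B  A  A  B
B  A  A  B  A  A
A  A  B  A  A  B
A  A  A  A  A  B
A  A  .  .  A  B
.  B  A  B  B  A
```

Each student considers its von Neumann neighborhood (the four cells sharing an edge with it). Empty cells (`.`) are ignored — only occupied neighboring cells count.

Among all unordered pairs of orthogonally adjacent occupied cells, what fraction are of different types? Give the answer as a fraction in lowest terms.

Scan each occupied cell's neighbors to the right and below so each pair is counted once.
Row 0: B(0,0)–B(0,1)= B(0,0)–B(1,0)= B(0,1)–B(0,2)= B(0,1)–A(1,1)≠ B(0,2)–A(0,3)≠ B(0,2)–A(1,2)≠ A(0,3)–A(0,4)= A(0,3)–B(1,3)≠ A(0,4)–B(0,5)≠ A(0,4)–A(1,4)= B(0,5)–A(1,5)≠  → 6/11 unlike.
Row 1: B(1,0)–A(1,1)≠ B(1,0)–A(2,0)≠ A(1,1)–A(1,2)= A(1,1)–A(2,1)= A(1,2)–B(1,3)≠ A(1,2)–B(2,2)≠ B(1,3)–A(1,4)≠ B(1,3)–A(2,3)≠ A(1,4)–A(1,5)= A(1,4)–A(2,4)= A(1,5)–B(2,5)≠  → 7/11 unlike.
Row 2: A(2,0)–A(2,1)= A(2,0)–A(3,0)= A(2,1)–B(2,2)≠ A(2,1)–A(3,1)= B(2,2)–A(2,3)≠ B(2,2)–A(3,2)≠ A(2,3)–A(2,4)= A(2,3)–A(3,3)= A(2,4)–B(2,5)≠ A(2,4)–A(3,4)= B(2,5)–B(3,5)=  → 4/11 unlike.
Row 3: A(3,0)–A(3,1)= A(3,0)–A(4,0)= A(3,1)–A(3,2)= A(3,1)–A(4,1)= A(3,2)–A(3,3)= A(3,3)–A(3,4)= A(3,4)–B(3,5)≠ A(3,4)–A(4,4)= B(3,5)–B(4,5)=  → 1/9 unlike.
Row 4: A(4,0)–A(4,1)= A(4,1)–B(5,1)≠ A(4,4)–B(4,5)≠ A(4,4)–B(5,4)≠ B(4,5)–A(5,5)≠  → 4/5 unlike.
Row 5: B(5,1)–A(5,2)≠ A(5,2)–B(5,3)≠ B(5,3)–B(5,4)= B(5,4)–A(5,5)≠  → 3/4 unlike.
Total adjacent occupied pairs: 51; unlike-type pairs: 25.
25/51 is already in lowest terms.

25/51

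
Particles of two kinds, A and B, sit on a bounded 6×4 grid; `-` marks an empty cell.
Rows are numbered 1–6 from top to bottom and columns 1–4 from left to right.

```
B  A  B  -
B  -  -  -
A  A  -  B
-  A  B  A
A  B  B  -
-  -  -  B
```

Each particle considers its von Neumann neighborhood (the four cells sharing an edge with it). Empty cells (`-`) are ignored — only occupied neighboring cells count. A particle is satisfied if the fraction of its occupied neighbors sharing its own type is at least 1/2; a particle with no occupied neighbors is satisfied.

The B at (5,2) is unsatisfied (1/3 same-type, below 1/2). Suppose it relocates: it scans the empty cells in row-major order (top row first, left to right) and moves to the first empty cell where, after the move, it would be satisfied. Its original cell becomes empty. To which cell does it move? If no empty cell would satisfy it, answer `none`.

Vacating (5,2). Empty cells in order:
  (1,4): 1/1 same-type → satisfied — stop here.

(1,4)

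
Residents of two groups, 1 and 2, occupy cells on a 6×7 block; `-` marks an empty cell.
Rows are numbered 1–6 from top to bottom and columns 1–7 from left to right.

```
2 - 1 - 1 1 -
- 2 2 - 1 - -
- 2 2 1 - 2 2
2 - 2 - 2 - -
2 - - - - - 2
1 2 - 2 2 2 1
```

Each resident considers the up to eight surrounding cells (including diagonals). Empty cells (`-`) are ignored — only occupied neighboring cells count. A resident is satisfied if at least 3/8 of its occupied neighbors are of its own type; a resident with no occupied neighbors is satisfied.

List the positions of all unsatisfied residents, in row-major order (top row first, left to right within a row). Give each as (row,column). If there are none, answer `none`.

Row 1: (1,1)2 1/1 ✓ · (1,3)1 0/2 ✗ · (1,5)1 2/2 ✓ · (1,6)1 2/2 ✓
Row 2: (2,2)2 4/5 ✓ · (2,3)2 3/5 ✓ · (2,5)1 3/4 ✓
Row 3: (3,2)2 5/5 ✓ · (3,3)2 4/5 ✓ · (3,4)1 1/5 ✗ · (3,6)2 2/3 ✓ · (3,7)2 1/1 ✓
Row 4: (4,1)2 2/2 ✓ · (4,3)2 2/3 ✓ · (4,5)2 1/2 ✓
Row 5: (5,1)2 2/3 ✓ · (5,7)2 1/2 ✓
Row 6: (6,1)1 0/2 ✗ · (6,2)2 1/2 ✓ · (6,4)2 1/1 ✓ · (6,5)2 2/2 ✓ · (6,6)2 2/3 ✓ · (6,7)1 0/2 ✗

(1,3), (3,4), (6,1), (6,7)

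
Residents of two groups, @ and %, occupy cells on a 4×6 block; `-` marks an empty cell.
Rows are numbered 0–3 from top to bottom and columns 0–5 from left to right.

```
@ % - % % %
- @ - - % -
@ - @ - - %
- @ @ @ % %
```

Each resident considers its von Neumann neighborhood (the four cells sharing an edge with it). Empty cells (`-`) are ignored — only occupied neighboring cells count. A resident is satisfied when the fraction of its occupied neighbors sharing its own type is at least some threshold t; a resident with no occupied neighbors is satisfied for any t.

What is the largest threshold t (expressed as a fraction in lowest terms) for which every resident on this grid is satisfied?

(0,0)@ 0/1
(0,1)% 0/2
(0,3)% 1/1
(0,4)% 3/3
(0,5)% 1/1
(1,1)@ 0/1
(1,4)% 1/1
(2,0)@ — no occupied neighbors
(2,2)@ 1/1
(2,5)% 1/1
(3,1)@ 1/1
(3,2)@ 3/3
(3,3)@ 1/2
(3,4)% 1/2
(3,5)% 2/2
The smallest same-type fraction is 0/1 at (0,0), which reduces to 0/1. Any threshold above that leaves this resident unsatisfied.

0/1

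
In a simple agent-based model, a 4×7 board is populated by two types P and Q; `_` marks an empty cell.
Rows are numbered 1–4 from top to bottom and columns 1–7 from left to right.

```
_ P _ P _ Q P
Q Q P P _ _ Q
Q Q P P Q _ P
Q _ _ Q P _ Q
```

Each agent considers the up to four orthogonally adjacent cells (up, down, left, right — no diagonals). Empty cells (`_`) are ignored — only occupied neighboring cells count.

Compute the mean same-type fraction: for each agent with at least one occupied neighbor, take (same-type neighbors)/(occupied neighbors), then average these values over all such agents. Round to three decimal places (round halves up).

Row 1: (1,2)P 0/1 · (1,4)P 1/1 · (1,6)Q 0/1 · (1,7)P 0/2
Row 2: (2,1)Q 2/2 · (2,2)Q 2/4 · (2,3)P 2/3 · (2,4)P 3/3 · (2,7)Q 0/2
Row 3: (3,1)Q 3/3 · (3,2)Q 2/3 · (3,3)P 2/3 · (3,4)P 2/4 · (3,5)Q 0/2 · (3,7)P 0/2
Row 4: (4,1)Q 1/1 · (4,4)Q 0/2 · (4,5)P 0/2 · (4,7)Q 0/1
Sum over 19 agents: 0/1 + 1/1 + 0/1 + 0/2 + 2/2 + 2/4 + 2/3 + 3/3 + 0/2 + 3/3 + 2/3 + 2/3 + 2/4 + 0/2 + 0/2 + 1/1 + 0/2 + 0/2 + 0/1 = 8; mean = 8 ÷ 19 = 8/19 = 0.421052… → 0.421.

0.421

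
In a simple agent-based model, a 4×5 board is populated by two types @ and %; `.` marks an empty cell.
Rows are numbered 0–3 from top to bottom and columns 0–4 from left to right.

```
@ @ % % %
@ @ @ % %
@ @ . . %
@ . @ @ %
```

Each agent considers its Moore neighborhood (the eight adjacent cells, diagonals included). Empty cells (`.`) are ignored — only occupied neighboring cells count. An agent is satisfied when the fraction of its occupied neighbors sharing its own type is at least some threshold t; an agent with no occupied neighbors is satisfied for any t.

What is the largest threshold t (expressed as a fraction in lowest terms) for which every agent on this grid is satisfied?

(0,0)@ 3/3
(0,1)@ 4/5
(0,2)% 2/5
(0,3)% 4/5
(0,4)% 3/3
(1,0)@ 5/5
(1,1)@ 6/7
(1,2)@ 3/6
(1,3)% 5/6
(1,4)% 4/4
(2,0)@ 4/4
(2,1)@ 6/6
(2,4)% 3/4
(3,0)@ 2/2
(3,2)@ 2/2
(3,3)@ 1/3
(3,4)% 1/2
The smallest same-type fraction is 1/3 at (3,3), which reduces to 1/3. Any threshold above that leaves this agent unsatisfied.

1/3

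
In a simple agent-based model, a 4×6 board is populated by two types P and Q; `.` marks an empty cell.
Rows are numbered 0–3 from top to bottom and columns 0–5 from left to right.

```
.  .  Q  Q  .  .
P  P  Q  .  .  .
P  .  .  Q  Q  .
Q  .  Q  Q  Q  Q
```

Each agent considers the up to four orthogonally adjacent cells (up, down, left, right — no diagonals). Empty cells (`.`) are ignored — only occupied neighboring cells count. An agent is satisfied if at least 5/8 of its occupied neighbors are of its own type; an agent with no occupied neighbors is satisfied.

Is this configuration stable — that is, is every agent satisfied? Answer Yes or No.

No

Row 0: (0,2)Q 2/2 ok · (0,3)Q 1/1 ok
Row 1: (1,0)P 2/2 ok · (1,1)P 1/2 unhappy · (1,2)Q 1/2 unhappy
Row 2: (2,0)P 1/2 unhappy · (2,3)Q 2/2 ok · (2,4)Q 2/2 ok
Row 3: (3,0)Q 0/1 unhappy · (3,2)Q 1/1 ok · (3,3)Q 3/3 ok · (3,4)Q 3/3 ok · (3,5)Q 1/1 ok
For instance (1,1) has only 1/2 same-type neighbors, below 5/8.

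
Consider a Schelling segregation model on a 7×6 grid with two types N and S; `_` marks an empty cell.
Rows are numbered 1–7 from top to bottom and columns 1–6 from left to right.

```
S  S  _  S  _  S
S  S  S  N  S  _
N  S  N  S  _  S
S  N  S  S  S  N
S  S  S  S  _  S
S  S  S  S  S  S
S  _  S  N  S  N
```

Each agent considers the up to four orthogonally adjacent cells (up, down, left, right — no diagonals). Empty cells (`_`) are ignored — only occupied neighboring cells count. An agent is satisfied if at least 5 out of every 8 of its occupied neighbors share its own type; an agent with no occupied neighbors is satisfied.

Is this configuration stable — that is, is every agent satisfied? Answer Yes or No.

(1,1)S 2/2 ✓
(1,2)S 2/2 ✓
(1,4)S 0/1 ✗
(1,6)S 0/0 ✓
(2,1)S 2/3 ✓
(2,2)S 4/4 ✓
(2,3)S 1/3 ✗
(2,4)N 0/4 ✗
(2,5)S 0/1 ✗
(3,1)N 0/3 ✗
(3,2)S 1/4 ✗
(3,3)N 0/4 ✗
(3,4)S 1/3 ✗
(3,6)S 0/1 ✗
(4,1)S 1/3 ✗
(4,2)N 0/4 ✗
(4,3)S 2/4 ✗
(4,4)S 4/4 ✓
(4,5)S 1/2 ✗
(4,6)N 0/3 ✗
(5,1)S 3/3 ✓
(5,2)S 3/4 ✓
(5,3)S 4/4 ✓
(5,4)S 3/3 ✓
(5,6)S 1/2 ✗
(6,1)S 3/3 ✓
(6,2)S 3/3 ✓
(6,3)S 4/4 ✓
(6,4)S 3/4 ✓
(6,5)S 3/3 ✓
(6,6)S 2/3 ✓
(7,1)S 1/1 ✓
(7,3)S 1/2 ✗
(7,4)N 0/3 ✗
(7,5)S 1/3 ✗
(7,6)N 0/2 ✗
For instance (1,4) has only 0/1 same-type neighbors, below 5/8.

No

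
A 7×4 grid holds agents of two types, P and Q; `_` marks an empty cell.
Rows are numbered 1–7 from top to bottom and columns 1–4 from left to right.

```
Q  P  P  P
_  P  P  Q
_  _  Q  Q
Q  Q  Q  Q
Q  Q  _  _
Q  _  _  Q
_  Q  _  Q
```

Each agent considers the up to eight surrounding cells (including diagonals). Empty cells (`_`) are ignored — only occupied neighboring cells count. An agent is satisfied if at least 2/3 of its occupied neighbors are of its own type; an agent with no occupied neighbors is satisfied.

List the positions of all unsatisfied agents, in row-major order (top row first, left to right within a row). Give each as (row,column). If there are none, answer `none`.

Row 1: (1,1)Q 0/2 unhappy · (1,2)P 3/4 ok · (1,3)P 4/5 ok · (1,4)P 2/3 ok
Row 2: (2,2)P 3/5 unhappy · (2,3)P 4/7 unhappy · (2,4)Q 2/5 unhappy
Row 3: (3,3)Q 5/7 ok · (3,4)Q 4/5 ok
Row 4: (4,1)Q 3/3 ok · (4,2)Q 5/5 ok · (4,3)Q 5/5 ok · (4,4)Q 3/3 ok
Row 5: (5,1)Q 4/4 ok · (5,2)Q 5/5 ok
Row 6: (6,1)Q 3/3 ok · (6,4)Q 1/1 ok
Row 7: (7,2)Q 1/1 ok · (7,4)Q 1/1 ok

(1,1), (2,2), (2,3), (2,4)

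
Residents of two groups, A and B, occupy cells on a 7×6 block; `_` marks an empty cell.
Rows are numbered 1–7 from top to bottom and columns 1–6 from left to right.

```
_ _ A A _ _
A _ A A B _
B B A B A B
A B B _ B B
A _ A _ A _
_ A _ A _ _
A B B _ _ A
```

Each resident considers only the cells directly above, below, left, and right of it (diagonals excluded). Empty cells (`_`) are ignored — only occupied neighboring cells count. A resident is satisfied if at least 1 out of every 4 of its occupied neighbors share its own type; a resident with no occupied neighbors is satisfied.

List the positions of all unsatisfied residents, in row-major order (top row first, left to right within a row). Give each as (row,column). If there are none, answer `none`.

(2,1), (2,5), (3,4), (3,5), (5,3), (5,5), (6,2), (7,1)

Row 1: (1,3)A 2/2 satisfied · (1,4)A 2/2 satisfied
Row 2: (2,1)A 0/1 not · (2,3)A 3/3 satisfied · (2,4)A 2/4 satisfied · (2,5)B 0/2 not
Row 3: (3,1)B 1/3 satisfied · (3,2)B 2/3 satisfied · (3,3)A 1/4 satisfied · (3,4)B 0/3 not · (3,5)A 0/4 not · (3,6)B 1/2 satisfied
Row 4: (4,1)A 1/3 satisfied · (4,2)B 2/3 satisfied · (4,3)B 1/3 satisfied · (4,5)B 1/3 satisfied · (4,6)B 2/2 satisfied
Row 5: (5,1)A 1/1 satisfied · (5,3)A 0/1 not · (5,5)A 0/1 not
Row 6: (6,2)A 0/1 not · (6,4)A 0/0 satisfied
Row 7: (7,1)A 0/1 not · (7,2)B 1/3 satisfied · (7,3)B 1/1 satisfied · (7,6)A 0/0 satisfied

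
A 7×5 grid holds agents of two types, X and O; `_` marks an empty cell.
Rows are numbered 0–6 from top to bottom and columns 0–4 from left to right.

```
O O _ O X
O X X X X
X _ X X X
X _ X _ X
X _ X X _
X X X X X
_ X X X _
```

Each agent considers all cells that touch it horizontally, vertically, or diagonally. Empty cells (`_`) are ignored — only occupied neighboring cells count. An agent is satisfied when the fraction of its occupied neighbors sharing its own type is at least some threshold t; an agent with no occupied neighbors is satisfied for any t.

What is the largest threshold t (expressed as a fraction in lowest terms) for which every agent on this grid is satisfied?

Row 0: (0,0)O 2/3 · (0,1)O 2/4 · (0,3)O 0/4 · (0,4)X 2/3
Row 1: (1,0)O 2/4 · (1,1)X 3/6 · (1,2)X 4/6 · (1,3)X 6/7 · (1,4)X 4/5
Row 2: (2,0)X 2/3 · (2,2)X 5/5 · (2,3)X 7/7 · (2,4)X 4/4
Row 3: (3,0)X 2/2 · (3,2)X 4/4 · (3,4)X 3/3
Row 4: (4,0)X 3/3 · (4,2)X 5/5 · (4,3)X 6/6
Row 5: (5,0)X 3/3 · (5,1)X 6/6 · (5,2)X 7/7 · (5,3)X 6/6 · (5,4)X 3/3
Row 6: (6,1)X 4/4 · (6,2)X 5/5 · (6,3)X 4/4
The smallest same-type fraction is 0/4 at (0,3), which reduces to 0/1. Any threshold above that leaves this agent unsatisfied.

0/1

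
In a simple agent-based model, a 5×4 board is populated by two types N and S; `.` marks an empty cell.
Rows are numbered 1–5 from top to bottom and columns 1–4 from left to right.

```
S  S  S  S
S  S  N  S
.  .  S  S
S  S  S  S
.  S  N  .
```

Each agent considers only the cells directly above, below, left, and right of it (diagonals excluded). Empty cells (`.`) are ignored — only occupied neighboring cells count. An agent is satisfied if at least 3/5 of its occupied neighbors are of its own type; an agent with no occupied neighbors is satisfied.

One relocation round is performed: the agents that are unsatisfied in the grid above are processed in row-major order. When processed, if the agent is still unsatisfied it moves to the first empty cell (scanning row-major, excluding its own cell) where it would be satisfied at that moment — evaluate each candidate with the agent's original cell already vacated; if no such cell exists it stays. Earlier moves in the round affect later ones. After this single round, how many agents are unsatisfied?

2

Initially unsatisfied (in order): (2,3), (5,2), (5,3).
  (2,3): no empty cell satisfies it; stays.
  (5,2) → (3,1).
  (5,3): no empty cell satisfies it; stays.
Resulting grid:
S S S S
S S N S
S . S S
S S S S
. . N .
Unsatisfied now: (2,3), (5,3).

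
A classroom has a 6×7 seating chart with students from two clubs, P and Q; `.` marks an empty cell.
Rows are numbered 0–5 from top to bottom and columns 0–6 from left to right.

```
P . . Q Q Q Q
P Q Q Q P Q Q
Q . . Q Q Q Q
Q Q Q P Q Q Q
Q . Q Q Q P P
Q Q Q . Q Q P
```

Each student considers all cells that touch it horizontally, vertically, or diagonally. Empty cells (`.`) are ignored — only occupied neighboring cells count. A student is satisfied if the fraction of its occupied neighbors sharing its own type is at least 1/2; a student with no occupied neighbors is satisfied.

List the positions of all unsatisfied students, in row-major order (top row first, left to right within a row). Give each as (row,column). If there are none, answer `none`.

(1,0), (1,4), (3,3), (4,5), (4,6), (5,5)

Row 0: (0,0)P 1/2 ✓ · (0,3)Q 3/4 ✓ · (0,4)Q 4/5 ✓ · (0,5)Q 4/5 ✓ · (0,6)Q 3/3 ✓
Row 1: (1,0)P 1/3 ✗ · (1,1)Q 2/4 ✓ · (1,2)Q 4/4 ✓ · (1,3)Q 5/6 ✓ · (1,4)P 0/8 ✗ · (1,5)Q 7/8 ✓ · (1,6)Q 5/5 ✓
Row 2: (2,0)Q 3/4 ✓ · (2,3)Q 5/7 ✓ · (2,4)Q 6/8 ✓ · (2,5)Q 7/8 ✓ · (2,6)Q 5/5 ✓
Row 3: (3,0)Q 3/3 ✓ · (3,1)Q 5/5 ✓ · (3,2)Q 4/5 ✓ · (3,3)P 0/7 ✗ · (3,4)Q 6/8 ✓ · (3,5)Q 6/8 ✓ · (3,6)Q 3/5 ✓
Row 4: (4,0)Q 4/4 ✓ · (4,2)Q 5/6 ✓ · (4,3)Q 6/7 ✓ · (4,4)Q 5/7 ✓ · (4,5)P 2/8 ✗ · (4,6)P 2/5 ✗
Row 5: (5,0)Q 2/2 ✓ · (5,1)Q 4/4 ✓ · (5,2)Q 3/3 ✓ · (5,4)Q 3/4 ✓ · (5,5)Q 2/5 ✗ · (5,6)P 2/3 ✓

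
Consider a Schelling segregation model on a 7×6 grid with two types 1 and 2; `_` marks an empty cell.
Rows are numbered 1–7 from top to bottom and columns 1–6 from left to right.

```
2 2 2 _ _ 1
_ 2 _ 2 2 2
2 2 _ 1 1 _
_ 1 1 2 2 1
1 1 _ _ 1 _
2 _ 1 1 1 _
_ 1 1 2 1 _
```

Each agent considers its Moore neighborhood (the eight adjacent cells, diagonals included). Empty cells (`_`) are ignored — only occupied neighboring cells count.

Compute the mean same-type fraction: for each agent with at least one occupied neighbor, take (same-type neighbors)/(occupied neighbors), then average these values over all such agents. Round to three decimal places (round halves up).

(1,1)2 2/2
(1,2)2 3/3
(1,3)2 3/3
(1,6)1 0/2
(2,2)2 5/5
(2,4)2 2/4
(2,5)2 2/5
(2,6)2 1/3
(3,1)2 2/3
(3,2)2 2/4
(3,4)1 2/6
(3,5)1 2/7
(4,2)1 3/5
(4,3)1 3/5
(4,4)2 1/5
(4,5)2 1/5
(4,6)1 2/3
(5,1)1 2/3
(5,2)1 4/5
(5,5)1 3/5
(6,1)2 0/3
(6,3)1 4/5
(6,4)1 5/6
(6,5)1 3/4
(7,2)1 2/3
(7,3)1 3/4
(7,4)2 0/5
(7,5)1 2/3
Sum over 28 agents: 2/2 + 3/3 + 3/3 + 0/2 + 5/5 + 2/4 + 2/5 + 1/3 + 2/3 + 2/4 + 2/6 + 2/7 + 3/5 + 3/5 + 1/5 + 1/5 + 2/3 + 2/3 + 4/5 + 3/5 + 0/3 + 4/5 + 5/6 + 3/4 + 2/3 + 3/4 + 0/5 + 2/3 = 1661/105; mean = 1661/105 ÷ 28 = 1661/2940 = 0.564965… → 0.565.

0.565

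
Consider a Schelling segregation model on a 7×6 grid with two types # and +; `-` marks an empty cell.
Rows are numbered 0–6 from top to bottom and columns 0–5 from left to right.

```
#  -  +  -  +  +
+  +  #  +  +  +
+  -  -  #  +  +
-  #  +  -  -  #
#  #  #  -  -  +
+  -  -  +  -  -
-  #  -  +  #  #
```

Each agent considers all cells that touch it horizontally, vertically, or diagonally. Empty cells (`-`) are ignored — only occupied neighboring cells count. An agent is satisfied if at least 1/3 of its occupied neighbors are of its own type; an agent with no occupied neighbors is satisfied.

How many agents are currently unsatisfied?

8

Row 0: (0,0)# 0/2 unhappy · (0,2)+ 2/3 ok · (0,4)+ 4/4 ok · (0,5)+ 3/3 ok
Row 1: (1,0)+ 2/3 ok · (1,1)+ 3/5 ok · (1,2)# 1/4 unhappy · (1,3)+ 4/6 ok · (1,4)+ 6/7 ok · (1,5)+ 5/5 ok
Row 2: (2,0)+ 2/3 ok · (2,3)# 1/5 unhappy · (2,4)+ 4/6 ok · (2,5)+ 3/4 ok
Row 3: (3,1)# 3/5 ok · (3,2)+ 0/4 unhappy · (3,5)# 0/3 unhappy
Row 4: (4,0)# 2/3 ok · (4,1)# 3/5 ok · (4,2)# 2/4 ok · (4,5)+ 0/1 unhappy
Row 5: (5,0)+ 0/3 unhappy · (5,3)+ 1/3 ok
Row 6: (6,1)# 0/1 unhappy · (6,3)+ 1/2 ok · (6,4)# 1/3 ok · (6,5)# 1/1 ok
Unsatisfied: (0,0), (1,2), (2,3), (3,2), (3,5), (4,5), (5,0), (6,1) — 8 in total.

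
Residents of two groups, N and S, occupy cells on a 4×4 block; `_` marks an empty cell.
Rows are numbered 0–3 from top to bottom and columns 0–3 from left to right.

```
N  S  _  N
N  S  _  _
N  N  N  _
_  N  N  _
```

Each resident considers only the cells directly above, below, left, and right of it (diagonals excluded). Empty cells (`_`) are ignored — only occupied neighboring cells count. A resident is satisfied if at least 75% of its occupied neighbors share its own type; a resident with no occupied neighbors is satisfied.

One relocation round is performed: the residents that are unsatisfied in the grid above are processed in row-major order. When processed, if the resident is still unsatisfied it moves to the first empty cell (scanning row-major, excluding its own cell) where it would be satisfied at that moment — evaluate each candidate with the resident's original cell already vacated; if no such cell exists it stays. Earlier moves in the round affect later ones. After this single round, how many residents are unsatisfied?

Initially unsatisfied (in order): (0,0), (0,1), (1,0), (1,1).
  (0,0) → (1,3).
  (0,1): now satisfied by earlier moves; stays.
  (1,0) → (2,3).
  (1,1) → (0,0).
Resulting grid:
S S _ N
_ _ _ N
N N N N
_ N N _
All satisfied now.

0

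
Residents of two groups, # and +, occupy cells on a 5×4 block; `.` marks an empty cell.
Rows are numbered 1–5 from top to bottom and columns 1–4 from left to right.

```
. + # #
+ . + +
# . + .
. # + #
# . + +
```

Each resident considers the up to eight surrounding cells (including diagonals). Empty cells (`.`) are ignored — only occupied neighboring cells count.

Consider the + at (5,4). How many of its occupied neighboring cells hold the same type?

2

Occupied neighbors of (5,4): (4,3)=+, (4,4)=#, (5,3)=+.
Same type (+): 2 of 3.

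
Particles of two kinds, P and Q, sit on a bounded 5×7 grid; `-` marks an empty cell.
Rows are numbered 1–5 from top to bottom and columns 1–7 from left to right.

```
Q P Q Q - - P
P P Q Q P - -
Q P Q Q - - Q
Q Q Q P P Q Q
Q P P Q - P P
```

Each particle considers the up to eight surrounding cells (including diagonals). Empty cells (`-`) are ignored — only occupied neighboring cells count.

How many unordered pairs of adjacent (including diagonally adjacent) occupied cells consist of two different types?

Scan each occupied cell's neighbors to the right and below (and the two forward diagonals) so each pair is counted once.
From row 1: 7 unlike of 14 pairs (running 7/14).
From row 2: 7 unlike of 15 pairs (running 14/29).
From row 3: 8 unlike of 16 pairs (running 22/45).
From row 4: 13 unlike of 22 pairs (running 35/67).
From row 5: 2 unlike of 4 pairs (running 37/71).
Total adjacent occupied pairs: 71; unlike-type pairs: 37.

37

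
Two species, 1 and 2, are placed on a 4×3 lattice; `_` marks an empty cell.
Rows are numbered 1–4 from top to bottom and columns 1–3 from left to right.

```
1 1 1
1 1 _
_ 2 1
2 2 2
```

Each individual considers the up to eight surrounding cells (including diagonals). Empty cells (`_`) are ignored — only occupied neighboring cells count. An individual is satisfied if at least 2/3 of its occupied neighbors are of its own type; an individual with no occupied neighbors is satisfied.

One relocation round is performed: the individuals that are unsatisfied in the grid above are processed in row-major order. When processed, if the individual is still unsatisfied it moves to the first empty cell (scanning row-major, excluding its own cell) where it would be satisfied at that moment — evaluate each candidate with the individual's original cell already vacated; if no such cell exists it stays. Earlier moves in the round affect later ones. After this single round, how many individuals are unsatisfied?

Initially unsatisfied (in order): (3,2), (3,3).
  (3,2): no empty cell satisfies it; stays.
  (3,3) → (2,3).
Resulting grid:
1 1 1
1 1 1
_ 2 _
2 2 2
Unsatisfied now: (3,2).

1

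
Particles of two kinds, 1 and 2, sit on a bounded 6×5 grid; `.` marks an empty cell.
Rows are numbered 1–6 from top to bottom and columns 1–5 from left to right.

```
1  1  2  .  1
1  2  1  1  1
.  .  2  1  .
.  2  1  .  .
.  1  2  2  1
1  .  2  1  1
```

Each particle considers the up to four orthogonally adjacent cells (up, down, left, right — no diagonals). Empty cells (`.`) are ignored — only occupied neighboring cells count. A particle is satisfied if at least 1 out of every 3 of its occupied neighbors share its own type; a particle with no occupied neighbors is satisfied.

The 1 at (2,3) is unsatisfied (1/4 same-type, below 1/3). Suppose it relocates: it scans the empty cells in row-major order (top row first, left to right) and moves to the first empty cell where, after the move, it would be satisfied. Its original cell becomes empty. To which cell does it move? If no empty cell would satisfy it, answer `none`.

(1,4)

Vacating (2,3). Empty cells in order:
  (1,4): 2/3 same-type → satisfied — stop here.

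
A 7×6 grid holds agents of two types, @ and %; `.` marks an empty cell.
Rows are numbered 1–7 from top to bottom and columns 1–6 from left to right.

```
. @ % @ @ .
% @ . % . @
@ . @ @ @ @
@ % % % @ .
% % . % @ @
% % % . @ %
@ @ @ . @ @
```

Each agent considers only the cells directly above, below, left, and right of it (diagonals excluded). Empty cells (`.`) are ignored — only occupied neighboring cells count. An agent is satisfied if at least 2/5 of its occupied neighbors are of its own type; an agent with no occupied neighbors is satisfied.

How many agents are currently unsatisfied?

Row 1: (1,2)@ 1/2 satisfied · (1,3)% 0/2 not · (1,4)@ 1/3 not · (1,5)@ 1/1 satisfied
Row 2: (2,1)% 0/2 not · (2,2)@ 1/2 satisfied · (2,4)% 0/2 not · (2,6)@ 1/1 satisfied
Row 3: (3,1)@ 1/2 satisfied · (3,3)@ 1/2 satisfied · (3,4)@ 2/4 satisfied · (3,5)@ 3/3 satisfied · (3,6)@ 2/2 satisfied
Row 4: (4,1)@ 1/3 not · (4,2)% 2/3 satisfied · (4,3)% 2/3 satisfied · (4,4)% 2/4 satisfied · (4,5)@ 2/3 satisfied
Row 5: (5,1)% 2/3 satisfied · (5,2)% 3/3 satisfied · (5,4)% 1/2 satisfied · (5,5)@ 3/4 satisfied · (5,6)@ 1/2 satisfied
Row 6: (6,1)% 2/3 satisfied · (6,2)% 3/4 satisfied · (6,3)% 1/2 satisfied · (6,5)@ 2/3 satisfied · (6,6)% 0/3 not
Row 7: (7,1)@ 1/2 satisfied · (7,2)@ 2/3 satisfied · (7,3)@ 1/2 satisfied · (7,5)@ 2/2 satisfied · (7,6)@ 1/2 satisfied
Unsatisfied: (1,3), (1,4), (2,1), (2,4), (4,1), (6,6) — 6 in total.

6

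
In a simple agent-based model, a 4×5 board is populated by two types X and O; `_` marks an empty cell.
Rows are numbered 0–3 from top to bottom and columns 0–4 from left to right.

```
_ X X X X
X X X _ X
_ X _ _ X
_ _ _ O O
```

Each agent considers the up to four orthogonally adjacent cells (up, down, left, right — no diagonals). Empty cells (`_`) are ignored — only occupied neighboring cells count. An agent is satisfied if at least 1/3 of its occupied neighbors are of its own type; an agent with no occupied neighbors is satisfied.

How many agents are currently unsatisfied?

0

Row 0: (0,1)X 2/2 ✓ · (0,2)X 3/3 ✓ · (0,3)X 2/2 ✓ · (0,4)X 2/2 ✓
Row 1: (1,0)X 1/1 ✓ · (1,1)X 4/4 ✓ · (1,2)X 2/2 ✓ · (1,4)X 2/2 ✓
Row 2: (2,1)X 1/1 ✓ · (2,4)X 1/2 ✓
Row 3: (3,3)O 1/1 ✓ · (3,4)O 1/2 ✓
Every one meets the threshold.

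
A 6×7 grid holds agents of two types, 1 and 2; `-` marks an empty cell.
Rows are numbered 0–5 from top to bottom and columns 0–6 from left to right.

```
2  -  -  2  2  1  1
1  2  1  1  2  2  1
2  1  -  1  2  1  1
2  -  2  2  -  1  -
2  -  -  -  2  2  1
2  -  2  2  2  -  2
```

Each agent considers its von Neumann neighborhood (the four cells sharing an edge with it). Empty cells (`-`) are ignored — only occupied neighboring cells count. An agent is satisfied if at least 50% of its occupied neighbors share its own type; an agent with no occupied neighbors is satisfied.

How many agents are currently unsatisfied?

12

Row 0: (0,0)2 0/1 not · (0,3)2 1/2 satisfied · (0,4)2 2/3 satisfied · (0,5)1 1/3 not · (0,6)1 2/2 satisfied
Row 1: (1,0)1 0/3 not · (1,1)2 0/3 not · (1,2)1 1/2 satisfied · (1,3)1 2/4 satisfied · (1,4)2 3/4 satisfied · (1,5)2 1/4 not · (1,6)1 2/3 satisfied
Row 2: (2,0)2 1/3 not · (2,1)1 0/2 not · (2,3)1 1/3 not · (2,4)2 1/3 not · (2,5)1 2/4 satisfied · (2,6)1 2/2 satisfied
Row 3: (3,0)2 2/2 satisfied · (3,2)2 1/1 satisfied · (3,3)2 1/2 satisfied · (3,5)1 1/2 satisfied
Row 4: (4,0)2 2/2 satisfied · (4,4)2 2/2 satisfied · (4,5)2 1/3 not · (4,6)1 0/2 not
Row 5: (5,0)2 1/1 satisfied · (5,2)2 1/1 satisfied · (5,3)2 2/2 satisfied · (5,4)2 2/2 satisfied · (5,6)2 0/1 not
Unsatisfied: (0,0), (0,5), (1,0), (1,1), (1,5), (2,0), (2,1), (2,3), (2,4), (4,5), (4,6), (5,6) — 12 in total.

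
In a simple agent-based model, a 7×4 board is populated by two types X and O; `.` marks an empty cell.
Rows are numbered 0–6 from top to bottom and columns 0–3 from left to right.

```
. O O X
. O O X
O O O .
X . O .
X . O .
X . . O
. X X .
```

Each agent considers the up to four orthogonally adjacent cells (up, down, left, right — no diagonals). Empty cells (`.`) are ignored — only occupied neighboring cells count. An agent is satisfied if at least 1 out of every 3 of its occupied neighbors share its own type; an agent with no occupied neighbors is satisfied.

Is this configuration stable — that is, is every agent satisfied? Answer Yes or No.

Row 0: (0,1)O 2/2 ✓ · (0,2)O 2/3 ✓ · (0,3)X 1/2 ✓
Row 1: (1,1)O 3/3 ✓ · (1,2)O 3/4 ✓ · (1,3)X 1/2 ✓
Row 2: (2,0)O 1/2 ✓ · (2,1)O 3/3 ✓ · (2,2)O 3/3 ✓
Row 3: (3,0)X 1/2 ✓ · (3,2)O 2/2 ✓
Row 4: (4,0)X 2/2 ✓ · (4,2)O 1/1 ✓
Row 5: (5,0)X 1/1 ✓ · (5,3)O 0/0 ✓
Row 6: (6,1)X 1/1 ✓ · (6,2)X 1/1 ✓
All meet the threshold, so the configuration is stable.

Yes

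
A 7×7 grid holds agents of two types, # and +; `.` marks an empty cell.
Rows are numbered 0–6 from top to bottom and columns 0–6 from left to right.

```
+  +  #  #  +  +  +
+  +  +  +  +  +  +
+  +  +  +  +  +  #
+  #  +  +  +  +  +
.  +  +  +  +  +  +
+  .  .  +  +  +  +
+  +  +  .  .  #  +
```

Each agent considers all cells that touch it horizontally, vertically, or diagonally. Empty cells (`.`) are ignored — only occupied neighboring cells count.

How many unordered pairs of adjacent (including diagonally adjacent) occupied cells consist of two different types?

Scan each occupied cell's neighbors to the right and below (and the two forward diagonals) so each pair is counted once.
Row 0: +(0,0)–+(0,1)= +(0,0)–+(1,0)= +(0,0)–+(1,1)= +(0,1)–#(0,2)≠ +(0,1)–+(1,1)= +(0,1)–+(1,2)= +(0,1)–+(1,0)= #(0,2)–#(0,3)= #(0,2)–+(1,2)≠ #(0,2)–+(1,3)≠ #(0,2)–+(1,1)≠ #(0,3)–+(0,4)≠ #(0,3)–+(1,3)≠ #(0,3)–+(1,4)≠ #(0,3)–+(1,2)≠ +(0,4)–+(0,5)= +(0,4)–+(1,4)= +(0,4)–+(1,5)= +(0,4)–+(1,3)= +(0,5)–+(0,6)= +(0,5)–+(1,5)= +(0,5)–+(1,6)= +(0,5)–+(1,4)= +(0,6)–+(1,6)= +(0,6)–+(1,5)=  → 8/25 unlike.
Row 1: +(1,0)–+(1,1)= +(1,0)–+(2,0)= +(1,0)–+(2,1)= +(1,1)–+(1,2)= +(1,1)–+(2,1)= +(1,1)–+(2,2)= +(1,1)–+(2,0)= +(1,2)–+(1,3)= +(1,2)–+(2,2)= +(1,2)–+(2,3)= +(1,2)–+(2,1)= +(1,3)–+(1,4)= +(1,3)–+(2,3)= +(1,3)–+(2,4)= +(1,3)–+(2,2)= +(1,4)–+(1,5)= +(1,4)–+(2,4)= +(1,4)–+(2,5)= +(1,4)–+(2,3)= +(1,5)–+(1,6)= +(1,5)–+(2,5)= +(1,5)–#(2,6)≠ +(1,5)–+(2,4)= +(1,6)–#(2,6)≠ +(1,6)–+(2,5)=  → 2/25 unlike.
Row 2: +(2,0)–+(2,1)= +(2,0)–+(3,0)= +(2,0)–#(3,1)≠ +(2,1)–+(2,2)= +(2,1)–#(3,1)≠ +(2,1)–+(3,2)= +(2,1)–+(3,0)= +(2,2)–+(2,3)= +(2,2)–+(3,2)= +(2,2)–+(3,3)= +(2,2)–#(3,1)≠ +(2,3)–+(2,4)= +(2,3)–+(3,3)= +(2,3)–+(3,4)= +(2,3)–+(3,2)= +(2,4)–+(2,5)= +(2,4)–+(3,4)= +(2,4)–+(3,5)= +(2,4)–+(3,3)= +(2,5)–#(2,6)≠ +(2,5)–+(3,5)= +(2,5)–+(3,6)= +(2,5)–+(3,4)= #(2,6)–+(3,6)≠ #(2,6)–+(3,5)≠  → 6/25 unlike.
Row 3: +(3,0)–#(3,1)≠ +(3,0)–+(4,1)= #(3,1)–+(3,2)≠ #(3,1)–+(4,1)≠ #(3,1)–+(4,2)≠ +(3,2)–+(3,3)= +(3,2)–+(4,2)= +(3,2)–+(4,3)= +(3,2)–+(4,1)= +(3,3)–+(3,4)= +(3,3)–+(4,3)= +(3,3)–+(4,4)= +(3,3)–+(4,2)= +(3,4)–+(3,5)= +(3,4)–+(4,4)= +(3,4)–+(4,5)= +(3,4)–+(4,3)= +(3,5)–+(3,6)= +(3,5)–+(4,5)= +(3,5)–+(4,6)= +(3,5)–+(4,4)= +(3,6)–+(4,6)= +(3,6)–+(4,5)=  → 4/23 unlike.
Row 4: +(4,1)–+(4,2)= +(4,1)–+(5,0)= +(4,2)–+(4,3)= +(4,2)–+(5,3)= +(4,3)–+(4,4)= +(4,3)–+(5,3)= +(4,3)–+(5,4)= +(4,4)–+(4,5)= +(4,4)–+(5,4)= +(4,4)–+(5,5)= +(4,4)–+(5,3)= +(4,5)–+(4,6)= +(4,5)–+(5,5)= +(4,5)–+(5,6)= +(4,5)–+(5,4)= +(4,6)–+(5,6)= +(4,6)–+(5,5)=  → 0/17 unlike.
Row 5: +(5,0)–+(6,0)= +(5,0)–+(6,1)= +(5,3)–+(5,4)= +(5,3)–+(6,2)= +(5,4)–+(5,5)= +(5,4)–#(6,5)≠ +(5,5)–+(5,6)= +(5,5)–#(6,5)≠ +(5,5)–+(6,6)= +(5,6)–+(6,6)= +(5,6)–#(6,5)≠  → 3/11 unlike.
Row 6: +(6,0)–+(6,1)= +(6,1)–+(6,2)= #(6,5)–+(6,6)≠  → 1/3 unlike.
Total adjacent occupied pairs: 129; unlike-type pairs: 24.

24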